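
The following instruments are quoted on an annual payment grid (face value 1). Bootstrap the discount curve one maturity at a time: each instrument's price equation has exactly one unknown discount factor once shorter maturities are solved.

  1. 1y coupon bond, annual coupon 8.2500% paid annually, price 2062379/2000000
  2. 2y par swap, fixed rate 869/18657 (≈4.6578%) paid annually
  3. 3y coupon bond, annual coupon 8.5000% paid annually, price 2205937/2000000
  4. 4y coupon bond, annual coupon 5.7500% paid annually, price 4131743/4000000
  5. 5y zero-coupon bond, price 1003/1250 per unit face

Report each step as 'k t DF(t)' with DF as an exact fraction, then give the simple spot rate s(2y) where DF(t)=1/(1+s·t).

1 1 4763/5000
2 2 9131/10000
3 3 544/625
4 4 207/250
5 5 1003/1250
s(2y) = (1/(9131/10000) − 1)/(2) = 869/18262 ≈ 4.7585%

step 1 [1y] bond c/1=33/400: DF=(2062379/2000000 − 33/400·(0))/(1+33/400) = 4763/5000 ≈ 0.952600
step 2 [2y] swap r/1=869/18657: DF=(1 − 869/18657·(0.952600))/(1+869/18657) = 9131/10000 ≈ 0.913100
step 3 [3y] bond c/1=17/200: DF=(2205937/2000000 − 17/200·(0.952600+0.913100))/(1+17/200) = 544/625 ≈ 0.870400
step 4 [4y] bond c/1=23/400: DF=(4131743/4000000 − 23/400·(0.952600+0.913100+0.870400))/(1+23/400) = 207/250 ≈ 0.828000
step 5 [5y] zero: DF = P = 1003/1250 ≈ 0.802400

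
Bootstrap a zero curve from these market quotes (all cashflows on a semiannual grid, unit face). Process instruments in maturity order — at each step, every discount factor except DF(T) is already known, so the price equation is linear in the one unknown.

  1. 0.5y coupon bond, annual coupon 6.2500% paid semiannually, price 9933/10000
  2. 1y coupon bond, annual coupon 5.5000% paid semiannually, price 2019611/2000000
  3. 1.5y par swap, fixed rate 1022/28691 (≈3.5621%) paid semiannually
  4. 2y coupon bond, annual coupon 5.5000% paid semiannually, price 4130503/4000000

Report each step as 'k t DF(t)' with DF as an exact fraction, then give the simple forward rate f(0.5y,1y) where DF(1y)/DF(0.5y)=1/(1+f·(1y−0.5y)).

1 1/2 602/625
2 1 957/1000
3 3/2 9489/10000
4 2 4641/5000
f(0.5y,1y) = ((602/625)/(957/1000) − 1)/(1/2) = 62/4785 ≈ 1.2957%

step 1 [0.5y] bond c/2=1/32: DF=(9933/10000 − 1/32·(0))/(1+1/32) = 602/625 ≈ 0.963200
step 2 [1y] bond c/2=11/400: DF=(2019611/2000000 − 11/400·(0.963200))/(1+11/400) = 957/1000 ≈ 0.957000
step 3 [1.5y] swap r/2=511/28691: DF=(1 − 511/28691·(0.963200+0.957000))/(1+511/28691) = 9489/10000 ≈ 0.948900
step 4 [2y] bond c/2=11/400: DF=(4130503/4000000 − 11/400·(0.963200+0.957000+0.948900))/(1+11/400) = 4641/5000 ≈ 0.928200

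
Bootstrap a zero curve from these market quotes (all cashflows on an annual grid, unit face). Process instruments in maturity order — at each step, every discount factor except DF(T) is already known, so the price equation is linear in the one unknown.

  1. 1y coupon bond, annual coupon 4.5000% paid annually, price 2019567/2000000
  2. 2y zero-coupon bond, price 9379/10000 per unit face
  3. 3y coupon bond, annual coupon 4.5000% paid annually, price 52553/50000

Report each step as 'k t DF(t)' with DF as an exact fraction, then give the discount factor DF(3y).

step 1 [1y] bond c/1=9/200: DF=(2019567/2000000 − 9/200·(0))/(1+9/200) = 9663/10000 ≈ 0.966300
step 2 [2y] zero: DF = P = 9379/10000 ≈ 0.937900
step 3 [3y] bond c/1=9/200: DF=(52553/50000 − 9/200·(0.966300+0.937900))/(1+9/200) = 4619/5000 ≈ 0.923800

1 1 9663/10000
2 2 9379/10000
3 3 4619/5000
DF(3y) = 4619/5000 ≈ 0.923800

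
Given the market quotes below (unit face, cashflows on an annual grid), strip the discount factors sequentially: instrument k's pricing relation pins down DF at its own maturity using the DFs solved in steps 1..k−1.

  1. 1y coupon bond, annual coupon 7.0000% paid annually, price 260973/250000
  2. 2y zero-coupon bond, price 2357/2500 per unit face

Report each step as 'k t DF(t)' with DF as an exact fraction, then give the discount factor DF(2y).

1 1 2439/2500
2 2 2357/2500
DF(2y) = 2357/2500 ≈ 0.942800

step 1 [1y] bond c/1=7/100: DF=(260973/250000 − 7/100·(0))/(1+7/100) = 2439/2500 ≈ 0.975600
step 2 [2y] zero: DF = P = 2357/2500 ≈ 0.942800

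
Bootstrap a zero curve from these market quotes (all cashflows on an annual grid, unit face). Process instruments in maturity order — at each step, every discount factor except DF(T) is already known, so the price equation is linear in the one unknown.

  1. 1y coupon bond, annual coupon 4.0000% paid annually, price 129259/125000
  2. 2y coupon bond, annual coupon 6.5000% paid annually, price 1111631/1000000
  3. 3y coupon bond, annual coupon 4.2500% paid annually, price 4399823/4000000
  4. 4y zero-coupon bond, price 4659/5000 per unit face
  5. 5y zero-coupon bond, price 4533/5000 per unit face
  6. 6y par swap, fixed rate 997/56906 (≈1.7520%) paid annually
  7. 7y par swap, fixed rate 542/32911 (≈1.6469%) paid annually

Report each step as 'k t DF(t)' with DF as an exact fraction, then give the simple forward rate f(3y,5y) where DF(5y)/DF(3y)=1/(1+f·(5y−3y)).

step 1 [1y] bond c/1=1/25: DF=(129259/125000 − 1/25·(0))/(1+1/25) = 9943/10000 ≈ 0.994300
step 2 [2y] bond c/1=13/200: DF=(1111631/1000000 − 13/200·(0.994300))/(1+13/200) = 9831/10000 ≈ 0.983100
step 3 [3y] bond c/1=17/400: DF=(4399823/4000000 − 17/400·(0.994300+0.983100))/(1+17/400) = 1949/2000 ≈ 0.974500
step 4 [4y] zero: DF = P = 4659/5000 ≈ 0.931800
step 5 [5y] zero: DF = P = 4533/5000 ≈ 0.906600
step 6 [6y] swap r/1=997/56906: DF=(1 − 997/56906·(0.994300+0.983100+0.974500+0.931800+0.906600))/(1+997/56906) = 9003/10000 ≈ 0.900300
step 7 [7y] swap r/1=542/32911: DF=(1 − 542/32911·(0.994300+0.983100+0.974500+0.931800+0.906600+0.900300))/(1+542/32911) = 2229/2500 ≈ 0.891600

1 1 9943/10000
2 2 9831/10000
3 3 1949/2000
4 4 4659/5000
5 5 4533/5000
6 6 9003/10000
7 7 2229/2500
f(3y,5y) = ((1949/2000)/(4533/5000) − 1)/(2) = 679/18132 ≈ 3.7448%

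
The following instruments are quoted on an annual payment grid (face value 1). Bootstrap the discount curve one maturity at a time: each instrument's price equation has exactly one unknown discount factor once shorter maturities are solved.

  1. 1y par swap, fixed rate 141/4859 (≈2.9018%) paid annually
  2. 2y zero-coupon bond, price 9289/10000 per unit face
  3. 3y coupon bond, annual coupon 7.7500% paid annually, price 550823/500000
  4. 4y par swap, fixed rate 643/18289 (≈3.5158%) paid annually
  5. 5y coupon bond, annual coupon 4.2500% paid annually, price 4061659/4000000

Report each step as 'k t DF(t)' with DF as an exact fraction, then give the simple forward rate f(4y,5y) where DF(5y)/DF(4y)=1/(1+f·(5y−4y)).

step 1 [1y] swap r/1=141/4859: DF=(1 − 141/4859·(0))/(1+141/4859) = 4859/5000 ≈ 0.971800
step 2 [2y] zero: DF = P = 9289/10000 ≈ 0.928900
step 3 [3y] bond c/1=31/400: DF=(550823/500000 − 31/400·(0.971800+0.928900))/(1+31/400) = 8857/10000 ≈ 0.885700
step 4 [4y] swap r/1=643/18289: DF=(1 − 643/18289·(0.971800+0.928900+0.885700))/(1+643/18289) = 4357/5000 ≈ 0.871400
step 5 [5y] bond c/1=17/400: DF=(4061659/4000000 − 17/400·(0.971800+0.928900+0.885700+0.871400))/(1+17/400) = 8249/10000 ≈ 0.824900

1 1 4859/5000
2 2 9289/10000
3 3 8857/10000
4 4 4357/5000
5 5 8249/10000
f(4y,5y) = ((4357/5000)/(8249/10000) − 1)/(1) = 465/8249 ≈ 5.6370%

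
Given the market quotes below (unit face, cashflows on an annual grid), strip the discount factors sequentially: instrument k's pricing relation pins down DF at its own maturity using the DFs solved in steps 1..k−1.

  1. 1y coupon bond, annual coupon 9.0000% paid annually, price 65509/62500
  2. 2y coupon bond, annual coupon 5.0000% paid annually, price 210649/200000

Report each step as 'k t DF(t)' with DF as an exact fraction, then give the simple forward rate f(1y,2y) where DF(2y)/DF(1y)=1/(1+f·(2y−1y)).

step 1 [1y] bond c/1=9/100: DF=(65509/62500 − 9/100·(0))/(1+9/100) = 601/625 ≈ 0.961600
step 2 [2y] bond c/1=1/20: DF=(210649/200000 − 1/20·(0.961600))/(1+1/20) = 9573/10000 ≈ 0.957300

1 1 601/625
2 2 9573/10000
f(1y,2y) = ((601/625)/(9573/10000) − 1)/(1) = 43/9573 ≈ 0.4492%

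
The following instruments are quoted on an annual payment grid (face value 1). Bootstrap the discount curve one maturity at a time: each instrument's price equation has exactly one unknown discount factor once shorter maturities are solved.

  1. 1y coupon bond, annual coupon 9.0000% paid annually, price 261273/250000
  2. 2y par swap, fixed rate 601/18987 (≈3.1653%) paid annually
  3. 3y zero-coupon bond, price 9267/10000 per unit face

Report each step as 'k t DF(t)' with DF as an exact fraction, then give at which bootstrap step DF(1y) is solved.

step 1 [1y] bond c/1=9/100: DF=(261273/250000 − 9/100·(0))/(1+9/100) = 2397/2500 ≈ 0.958800
step 2 [2y] swap r/1=601/18987: DF=(1 − 601/18987·(0.958800))/(1+601/18987) = 9399/10000 ≈ 0.939900
step 3 [3y] zero: DF = P = 9267/10000 ≈ 0.926700

1 1 2397/2500
2 2 9399/10000
3 3 9267/10000
DF(1y) is solved at step 1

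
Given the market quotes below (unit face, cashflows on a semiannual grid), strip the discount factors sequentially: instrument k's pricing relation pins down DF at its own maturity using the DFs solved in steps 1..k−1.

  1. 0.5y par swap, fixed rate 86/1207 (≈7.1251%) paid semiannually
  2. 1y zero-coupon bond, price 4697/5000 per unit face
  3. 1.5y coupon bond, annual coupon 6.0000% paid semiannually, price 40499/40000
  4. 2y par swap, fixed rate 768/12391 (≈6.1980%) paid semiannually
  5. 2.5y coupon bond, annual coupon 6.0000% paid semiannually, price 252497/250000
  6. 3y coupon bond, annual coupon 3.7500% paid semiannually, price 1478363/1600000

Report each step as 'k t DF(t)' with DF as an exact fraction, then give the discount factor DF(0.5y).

1 1/2 1207/1250
2 1 4697/5000
3 3/2 371/400
4 2 553/625
5 5/2 8723/10000
6 3 329/400
DF(0.5y) = 1207/1250 ≈ 0.965600

step 1 [0.5y] swap r/2=43/1207: DF=(1 − 43/1207·(0))/(1+43/1207) = 1207/1250 ≈ 0.965600
step 2 [1y] zero: DF = P = 4697/5000 ≈ 0.939400
step 3 [1.5y] bond c/2=3/100: DF=(40499/40000 − 3/100·(0.965600+0.939400))/(1+3/100) = 371/400 ≈ 0.927500
step 4 [2y] swap r/2=384/12391: DF=(1 − 384/12391·(0.965600+0.939400+0.927500))/(1+384/12391) = 553/625 ≈ 0.884800
step 5 [2.5y] bond c/2=3/100: DF=(252497/250000 − 3/100·(0.965600+0.939400+0.927500+0.884800))/(1+3/100) = 8723/10000 ≈ 0.872300
step 6 [3y] bond c/2=3/160: DF=(1478363/1600000 − 3/160·(0.965600+0.939400+0.927500+0.884800+0.872300))/(1+3/160) = 329/400 ≈ 0.822500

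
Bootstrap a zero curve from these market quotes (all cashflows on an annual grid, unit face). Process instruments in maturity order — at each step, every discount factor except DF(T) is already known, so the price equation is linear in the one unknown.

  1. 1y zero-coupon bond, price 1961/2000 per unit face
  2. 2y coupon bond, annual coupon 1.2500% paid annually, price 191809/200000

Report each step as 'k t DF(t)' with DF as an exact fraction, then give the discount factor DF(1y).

step 1 [1y] zero: DF = P = 1961/2000 ≈ 0.980500
step 2 [2y] bond c/1=1/80: DF=(191809/200000 − 1/80·(0.980500))/(1+1/80) = 9351/10000 ≈ 0.935100

1 1 1961/2000
2 2 9351/10000
DF(1y) = 1961/2000 ≈ 0.980500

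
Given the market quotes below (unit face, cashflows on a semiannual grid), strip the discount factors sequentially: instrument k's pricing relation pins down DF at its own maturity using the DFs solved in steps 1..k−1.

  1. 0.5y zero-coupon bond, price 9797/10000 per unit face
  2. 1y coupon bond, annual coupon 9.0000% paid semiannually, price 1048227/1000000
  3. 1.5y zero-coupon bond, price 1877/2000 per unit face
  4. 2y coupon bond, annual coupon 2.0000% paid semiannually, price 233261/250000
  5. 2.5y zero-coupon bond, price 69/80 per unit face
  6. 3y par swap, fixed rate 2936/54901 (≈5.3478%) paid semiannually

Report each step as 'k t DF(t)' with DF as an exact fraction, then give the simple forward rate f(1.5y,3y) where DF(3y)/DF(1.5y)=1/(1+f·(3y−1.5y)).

1 1/2 9797/10000
2 1 9609/10000
3 3/2 1877/2000
4 2 8953/10000
5 5/2 69/80
6 3 2133/2500
f(1.5y,3y) = ((1877/2000)/(2133/2500) − 1)/(3/2) = 853/12798 ≈ 6.6651%

step 1 [0.5y] zero: DF = P = 9797/10000 ≈ 0.979700
step 2 [1y] bond c/2=9/200: DF=(1048227/1000000 − 9/200·(0.979700))/(1+9/200) = 9609/10000 ≈ 0.960900
step 3 [1.5y] zero: DF = P = 1877/2000 ≈ 0.938500
step 4 [2y] bond c/2=1/100: DF=(233261/250000 − 1/100·(0.979700+0.960900+0.938500))/(1+1/100) = 8953/10000 ≈ 0.895300
step 5 [2.5y] zero: DF = P = 69/80 ≈ 0.862500
step 6 [3y] swap r/2=1468/54901: DF=(1 − 1468/54901·(0.979700+0.960900+0.938500+0.895300+0.862500))/(1+1468/54901) = 2133/2500 ≈ 0.853200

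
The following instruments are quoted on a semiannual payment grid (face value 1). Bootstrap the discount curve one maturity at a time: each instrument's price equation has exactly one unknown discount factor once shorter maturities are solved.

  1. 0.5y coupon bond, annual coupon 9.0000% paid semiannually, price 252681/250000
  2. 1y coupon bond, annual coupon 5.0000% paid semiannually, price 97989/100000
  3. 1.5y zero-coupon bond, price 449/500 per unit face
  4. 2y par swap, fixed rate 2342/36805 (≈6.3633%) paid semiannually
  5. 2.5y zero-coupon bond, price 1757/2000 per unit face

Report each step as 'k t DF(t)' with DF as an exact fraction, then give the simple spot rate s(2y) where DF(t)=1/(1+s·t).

step 1 [0.5y] bond c/2=9/200: DF=(252681/250000 − 9/200·(0))/(1+9/200) = 1209/1250 ≈ 0.967200
step 2 [1y] bond c/2=1/40: DF=(97989/100000 − 1/40·(0.967200))/(1+1/40) = 2331/2500 ≈ 0.932400
step 3 [1.5y] zero: DF = P = 449/500 ≈ 0.898000
step 4 [2y] swap r/2=1171/36805: DF=(1 − 1171/36805·(0.967200+0.932400+0.898000))/(1+1171/36805) = 8829/10000 ≈ 0.882900
step 5 [2.5y] zero: DF = P = 1757/2000 ≈ 0.878500

1 1/2 1209/1250
2 1 2331/2500
3 3/2 449/500
4 2 8829/10000
5 5/2 1757/2000
s(2y) = (1/(8829/10000) − 1)/(2) = 1171/17658 ≈ 6.6316%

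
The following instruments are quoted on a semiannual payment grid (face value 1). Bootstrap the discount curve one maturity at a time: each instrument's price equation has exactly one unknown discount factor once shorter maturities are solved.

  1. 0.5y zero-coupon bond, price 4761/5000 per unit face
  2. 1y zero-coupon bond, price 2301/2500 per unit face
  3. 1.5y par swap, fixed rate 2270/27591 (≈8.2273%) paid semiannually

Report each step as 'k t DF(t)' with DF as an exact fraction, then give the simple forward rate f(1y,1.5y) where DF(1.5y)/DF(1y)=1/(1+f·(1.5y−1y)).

1 1/2 4761/5000
2 1 2301/2500
3 3/2 1773/2000
f(1y,1.5y) = ((2301/2500)/(1773/2000) − 1)/(1/2) = 226/2955 ≈ 7.6481%

step 1 [0.5y] zero: DF = P = 4761/5000 ≈ 0.952200
step 2 [1y] zero: DF = P = 2301/2500 ≈ 0.920400
step 3 [1.5y] swap r/2=1135/27591: DF=(1 − 1135/27591·(0.952200+0.920400))/(1+1135/27591) = 1773/2000 ≈ 0.886500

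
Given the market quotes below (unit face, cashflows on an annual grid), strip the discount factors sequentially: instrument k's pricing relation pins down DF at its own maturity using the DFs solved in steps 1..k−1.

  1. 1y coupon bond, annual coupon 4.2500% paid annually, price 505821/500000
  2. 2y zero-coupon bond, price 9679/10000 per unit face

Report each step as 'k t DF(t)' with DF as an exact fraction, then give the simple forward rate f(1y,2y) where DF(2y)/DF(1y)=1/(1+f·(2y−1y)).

1 1 1213/1250
2 2 9679/10000
f(1y,2y) = ((1213/1250)/(9679/10000) − 1)/(1) = 25/9679 ≈ 0.2583%

step 1 [1y] bond c/1=17/400: DF=(505821/500000 − 17/400·(0))/(1+17/400) = 1213/1250 ≈ 0.970400
step 2 [2y] zero: DF = P = 9679/10000 ≈ 0.967900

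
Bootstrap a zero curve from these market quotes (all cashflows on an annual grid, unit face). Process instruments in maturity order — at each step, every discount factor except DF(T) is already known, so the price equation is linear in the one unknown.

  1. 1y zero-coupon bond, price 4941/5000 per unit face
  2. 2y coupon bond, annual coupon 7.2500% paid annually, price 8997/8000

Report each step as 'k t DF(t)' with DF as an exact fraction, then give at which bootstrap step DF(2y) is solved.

step 1 [1y] zero: DF = P = 4941/5000 ≈ 0.988200
step 2 [2y] bond c/1=29/400: DF=(8997/8000 − 29/400·(0.988200))/(1+29/400) = 4909/5000 ≈ 0.981800

1 1 4941/5000
2 2 4909/5000
DF(2y) is solved at step 2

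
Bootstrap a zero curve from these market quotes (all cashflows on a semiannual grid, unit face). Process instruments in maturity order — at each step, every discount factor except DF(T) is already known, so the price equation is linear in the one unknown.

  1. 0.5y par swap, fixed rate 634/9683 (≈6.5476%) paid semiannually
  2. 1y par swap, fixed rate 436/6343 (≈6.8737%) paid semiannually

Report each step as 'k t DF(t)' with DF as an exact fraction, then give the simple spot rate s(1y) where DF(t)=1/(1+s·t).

step 1 [0.5y] swap r/2=317/9683: DF=(1 − 317/9683·(0))/(1+317/9683) = 9683/10000 ≈ 0.968300
step 2 [1y] swap r/2=218/6343: DF=(1 − 218/6343·(0.968300))/(1+218/6343) = 4673/5000 ≈ 0.934600

1 1/2 9683/10000
2 1 4673/5000
s(1y) = (1/(4673/5000) − 1)/(1) = 327/4673 ≈ 6.9976%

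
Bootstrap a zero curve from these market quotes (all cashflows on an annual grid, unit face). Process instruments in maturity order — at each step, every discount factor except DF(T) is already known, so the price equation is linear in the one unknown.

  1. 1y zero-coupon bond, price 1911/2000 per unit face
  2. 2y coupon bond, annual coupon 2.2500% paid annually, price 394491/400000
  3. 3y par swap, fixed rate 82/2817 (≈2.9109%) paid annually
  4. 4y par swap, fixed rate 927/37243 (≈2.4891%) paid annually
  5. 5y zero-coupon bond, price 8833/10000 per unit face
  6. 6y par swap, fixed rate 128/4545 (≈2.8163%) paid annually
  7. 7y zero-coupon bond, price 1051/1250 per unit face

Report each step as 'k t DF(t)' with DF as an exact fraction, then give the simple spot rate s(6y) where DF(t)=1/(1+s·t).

1 1 1911/2000
2 2 1887/2000
3 3 459/500
4 4 9073/10000
5 5 8833/10000
6 6 529/625
7 7 1051/1250
s(6y) = (1/(529/625) − 1)/(6) = 16/529 ≈ 3.0246%

step 1 [1y] zero: DF = P = 1911/2000 ≈ 0.955500
step 2 [2y] bond c/1=9/400: DF=(394491/400000 − 9/400·(0.955500))/(1+9/400) = 1887/2000 ≈ 0.943500
step 3 [3y] swap r/1=82/2817: DF=(1 − 82/2817·(0.955500+0.943500))/(1+82/2817) = 459/500 ≈ 0.918000
step 4 [4y] swap r/1=927/37243: DF=(1 − 927/37243·(0.955500+0.943500+0.918000))/(1+927/37243) = 9073/10000 ≈ 0.907300
step 5 [5y] zero: DF = P = 8833/10000 ≈ 0.883300
step 6 [6y] swap r/1=128/4545: DF=(1 − 128/4545·(0.955500+0.943500+0.918000+0.907300+0.883300))/(1+128/4545) = 529/625 ≈ 0.846400
step 7 [7y] zero: DF = P = 1051/1250 ≈ 0.840800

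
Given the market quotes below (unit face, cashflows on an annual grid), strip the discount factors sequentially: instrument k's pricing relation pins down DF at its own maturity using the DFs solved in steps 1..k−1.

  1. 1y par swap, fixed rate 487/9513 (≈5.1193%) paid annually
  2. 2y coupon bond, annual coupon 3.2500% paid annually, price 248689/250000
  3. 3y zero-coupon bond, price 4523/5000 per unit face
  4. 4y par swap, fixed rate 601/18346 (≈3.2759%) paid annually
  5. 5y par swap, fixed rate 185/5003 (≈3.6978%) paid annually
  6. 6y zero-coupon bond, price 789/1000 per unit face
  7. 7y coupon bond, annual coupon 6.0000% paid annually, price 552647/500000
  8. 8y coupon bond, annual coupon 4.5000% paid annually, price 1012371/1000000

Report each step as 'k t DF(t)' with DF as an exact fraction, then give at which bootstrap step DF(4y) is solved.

step 1 [1y] swap r/1=487/9513: DF=(1 − 487/9513·(0))/(1+487/9513) = 9513/10000 ≈ 0.951300
step 2 [2y] bond c/1=13/400: DF=(248689/250000 − 13/400·(0.951300))/(1+13/400) = 1867/2000 ≈ 0.933500
step 3 [3y] zero: DF = P = 4523/5000 ≈ 0.904600
step 4 [4y] swap r/1=601/18346: DF=(1 − 601/18346·(0.951300+0.933500+0.904600))/(1+601/18346) = 4399/5000 ≈ 0.879800
step 5 [5y] swap r/1=185/5003: DF=(1 − 185/5003·(0.951300+0.933500+0.904600+0.879800))/(1+185/5003) = 1667/2000 ≈ 0.833500
step 6 [6y] zero: DF = P = 789/1000 ≈ 0.789000
step 7 [7y] bond c/1=3/50: DF=(552647/500000 − 3/50·(0.951300+0.933500+0.904600+0.879800+0.833500+0.789000))/(1+3/50) = 929/1250 ≈ 0.743200
step 8 [8y] bond c/1=9/200: DF=(1012371/1000000 − 9/200·(0.951300+0.933500+0.904600+0.879800+0.833500+0.789000+0.743200))/(1+9/200) = 7089/10000 ≈ 0.708900

1 1 9513/10000
2 2 1867/2000
3 3 4523/5000
4 4 4399/5000
5 5 1667/2000
6 6 789/1000
7 7 929/1250
8 8 7089/10000
DF(4y) is solved at step 4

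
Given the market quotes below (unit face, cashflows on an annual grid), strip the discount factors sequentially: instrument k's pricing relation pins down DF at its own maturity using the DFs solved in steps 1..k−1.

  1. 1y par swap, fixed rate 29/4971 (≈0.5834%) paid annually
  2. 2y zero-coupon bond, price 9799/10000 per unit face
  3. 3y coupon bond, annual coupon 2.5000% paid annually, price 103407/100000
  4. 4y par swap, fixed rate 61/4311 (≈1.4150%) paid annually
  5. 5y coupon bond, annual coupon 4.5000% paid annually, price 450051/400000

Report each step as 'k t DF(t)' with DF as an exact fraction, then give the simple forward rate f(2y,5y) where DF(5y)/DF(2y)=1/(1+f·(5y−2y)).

1 1 4971/5000
2 2 9799/10000
3 3 9607/10000
4 4 9451/10000
5 5 1137/1250
f(2y,5y) = ((9799/10000)/(1137/1250) − 1)/(3) = 703/27288 ≈ 2.5762%

step 1 [1y] swap r/1=29/4971: DF=(1 − 29/4971·(0))/(1+29/4971) = 4971/5000 ≈ 0.994200
step 2 [2y] zero: DF = P = 9799/10000 ≈ 0.979900
step 3 [3y] bond c/1=1/40: DF=(103407/100000 − 1/40·(0.994200+0.979900))/(1+1/40) = 9607/10000 ≈ 0.960700
step 4 [4y] swap r/1=61/4311: DF=(1 − 61/4311·(0.994200+0.979900+0.960700))/(1+61/4311) = 9451/10000 ≈ 0.945100
step 5 [5y] bond c/1=9/200: DF=(450051/400000 − 9/200·(0.994200+0.979900+0.960700+0.945100))/(1+9/200) = 1137/1250 ≈ 0.909600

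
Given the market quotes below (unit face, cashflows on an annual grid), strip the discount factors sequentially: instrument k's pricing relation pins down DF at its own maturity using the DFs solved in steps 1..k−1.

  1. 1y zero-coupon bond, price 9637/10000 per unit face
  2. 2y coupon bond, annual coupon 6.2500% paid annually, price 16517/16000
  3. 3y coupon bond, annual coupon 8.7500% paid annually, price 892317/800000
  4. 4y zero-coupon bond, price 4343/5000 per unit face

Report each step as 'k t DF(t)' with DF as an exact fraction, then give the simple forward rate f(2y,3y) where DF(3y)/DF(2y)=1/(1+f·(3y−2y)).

step 1 [1y] zero: DF = P = 9637/10000 ≈ 0.963700
step 2 [2y] bond c/1=1/16: DF=(16517/16000 − 1/16·(0.963700))/(1+1/16) = 9149/10000 ≈ 0.914900
step 3 [3y] bond c/1=7/80: DF=(892317/800000 − 7/80·(0.963700+0.914900))/(1+7/80) = 1749/2000 ≈ 0.874500
step 4 [4y] zero: DF = P = 4343/5000 ≈ 0.868600

1 1 9637/10000
2 2 9149/10000
3 3 1749/2000
4 4 4343/5000
f(2y,3y) = ((9149/10000)/(1749/2000) − 1)/(1) = 404/8745 ≈ 4.6198%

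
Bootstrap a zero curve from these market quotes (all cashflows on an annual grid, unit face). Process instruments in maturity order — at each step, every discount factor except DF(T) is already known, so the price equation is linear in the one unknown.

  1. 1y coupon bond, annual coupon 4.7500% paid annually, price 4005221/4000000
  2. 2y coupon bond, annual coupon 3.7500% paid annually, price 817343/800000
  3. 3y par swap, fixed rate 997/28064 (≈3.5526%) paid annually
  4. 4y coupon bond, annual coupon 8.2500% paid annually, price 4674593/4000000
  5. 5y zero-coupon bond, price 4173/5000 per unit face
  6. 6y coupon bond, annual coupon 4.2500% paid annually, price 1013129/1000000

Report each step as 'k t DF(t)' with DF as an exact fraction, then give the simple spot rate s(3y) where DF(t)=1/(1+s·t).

1 1 9559/10000
2 2 4751/5000
3 3 9003/10000
4 4 8657/10000
5 5 4173/5000
6 6 7881/10000
s(3y) = (1/(9003/10000) − 1)/(3) = 997/27009 ≈ 3.6914%

step 1 [1y] bond c/1=19/400: DF=(4005221/4000000 − 19/400·(0))/(1+19/400) = 9559/10000 ≈ 0.955900
step 2 [2y] bond c/1=3/80: DF=(817343/800000 − 3/80·(0.955900))/(1+3/80) = 4751/5000 ≈ 0.950200
step 3 [3y] swap r/1=997/28064: DF=(1 − 997/28064·(0.955900+0.950200))/(1+997/28064) = 9003/10000 ≈ 0.900300
step 4 [4y] bond c/1=33/400: DF=(4674593/4000000 − 33/400·(0.955900+0.950200+0.900300))/(1+33/400) = 8657/10000 ≈ 0.865700
step 5 [5y] zero: DF = P = 4173/5000 ≈ 0.834600
step 6 [6y] bond c/1=17/400: DF=(1013129/1000000 − 17/400·(0.955900+0.950200+0.900300+0.865700+0.834600))/(1+17/400) = 7881/10000 ≈ 0.788100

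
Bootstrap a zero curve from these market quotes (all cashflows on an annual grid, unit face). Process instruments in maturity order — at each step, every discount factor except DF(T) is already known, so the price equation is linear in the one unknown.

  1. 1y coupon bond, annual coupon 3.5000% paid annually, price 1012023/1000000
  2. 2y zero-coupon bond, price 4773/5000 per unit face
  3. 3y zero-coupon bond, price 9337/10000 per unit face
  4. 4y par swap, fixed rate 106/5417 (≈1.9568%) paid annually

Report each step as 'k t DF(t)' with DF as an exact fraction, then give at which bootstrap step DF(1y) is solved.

step 1 [1y] bond c/1=7/200: DF=(1012023/1000000 − 7/200·(0))/(1+7/200) = 4889/5000 ≈ 0.977800
step 2 [2y] zero: DF = P = 4773/5000 ≈ 0.954600
step 3 [3y] zero: DF = P = 9337/10000 ≈ 0.933700
step 4 [4y] swap r/1=106/5417: DF=(1 − 106/5417·(0.977800+0.954600+0.933700))/(1+106/5417) = 4629/5000 ≈ 0.925800

1 1 4889/5000
2 2 4773/5000
3 3 9337/10000
4 4 4629/5000
DF(1y) is solved at step 1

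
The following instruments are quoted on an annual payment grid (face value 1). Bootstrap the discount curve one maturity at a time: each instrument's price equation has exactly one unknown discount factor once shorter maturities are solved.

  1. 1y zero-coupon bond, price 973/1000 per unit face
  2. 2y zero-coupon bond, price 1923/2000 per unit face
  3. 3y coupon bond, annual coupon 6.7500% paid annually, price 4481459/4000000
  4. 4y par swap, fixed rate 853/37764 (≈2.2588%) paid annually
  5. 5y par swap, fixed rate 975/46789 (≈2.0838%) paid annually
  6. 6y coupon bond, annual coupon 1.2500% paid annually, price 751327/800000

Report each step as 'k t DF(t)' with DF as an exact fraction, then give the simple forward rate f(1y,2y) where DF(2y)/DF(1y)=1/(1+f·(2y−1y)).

1 1 973/1000
2 2 1923/2000
3 3 1159/1250
4 4 9147/10000
5 5 361/400
6 6 4349/5000
f(1y,2y) = ((973/1000)/(1923/2000) − 1)/(1) = 23/1923 ≈ 1.1960%

step 1 [1y] zero: DF = P = 973/1000 ≈ 0.973000
step 2 [2y] zero: DF = P = 1923/2000 ≈ 0.961500
step 3 [3y] bond c/1=27/400: DF=(4481459/4000000 − 27/400·(0.973000+0.961500))/(1+27/400) = 1159/1250 ≈ 0.927200
step 4 [4y] swap r/1=853/37764: DF=(1 − 853/37764·(0.973000+0.961500+0.927200))/(1+853/37764) = 9147/10000 ≈ 0.914700
step 5 [5y] swap r/1=975/46789: DF=(1 − 975/46789·(0.973000+0.961500+0.927200+0.914700))/(1+975/46789) = 361/400 ≈ 0.902500
step 6 [6y] bond c/1=1/80: DF=(751327/800000 − 1/80·(0.973000+0.961500+0.927200+0.914700+0.902500))/(1+1/80) = 4349/5000 ≈ 0.869800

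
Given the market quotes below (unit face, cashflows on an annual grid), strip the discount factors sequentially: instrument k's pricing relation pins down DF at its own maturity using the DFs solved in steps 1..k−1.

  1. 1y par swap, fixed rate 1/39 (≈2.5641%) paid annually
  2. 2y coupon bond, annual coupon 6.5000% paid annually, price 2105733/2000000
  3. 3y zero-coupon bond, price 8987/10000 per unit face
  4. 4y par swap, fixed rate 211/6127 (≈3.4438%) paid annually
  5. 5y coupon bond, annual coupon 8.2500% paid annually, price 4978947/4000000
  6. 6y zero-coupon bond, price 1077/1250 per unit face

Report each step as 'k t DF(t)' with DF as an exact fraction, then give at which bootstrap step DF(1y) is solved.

step 1 [1y] swap r/1=1/39: DF=(1 − 1/39·(0))/(1+1/39) = 39/40 ≈ 0.975000
step 2 [2y] bond c/1=13/200: DF=(2105733/2000000 − 13/200·(0.975000))/(1+13/200) = 9291/10000 ≈ 0.929100
step 3 [3y] zero: DF = P = 8987/10000 ≈ 0.898700
step 4 [4y] swap r/1=211/6127: DF=(1 − 211/6127·(0.975000+0.929100+0.898700))/(1+211/6127) = 4367/5000 ≈ 0.873400
step 5 [5y] bond c/1=33/400: DF=(4978947/4000000 − 33/400·(0.975000+0.929100+0.898700+0.873400))/(1+33/400) = 8697/10000 ≈ 0.869700
step 6 [6y] zero: DF = P = 1077/1250 ≈ 0.861600

1 1 39/40
2 2 9291/10000
3 3 8987/10000
4 4 4367/5000
5 5 8697/10000
6 6 1077/1250
DF(1y) is solved at step 1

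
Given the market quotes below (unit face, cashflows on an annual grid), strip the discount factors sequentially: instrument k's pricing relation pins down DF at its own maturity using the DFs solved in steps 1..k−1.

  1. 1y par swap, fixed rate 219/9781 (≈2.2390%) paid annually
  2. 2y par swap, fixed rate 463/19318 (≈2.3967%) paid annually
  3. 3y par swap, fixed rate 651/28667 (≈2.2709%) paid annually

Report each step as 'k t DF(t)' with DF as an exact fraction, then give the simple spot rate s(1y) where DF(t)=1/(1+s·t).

step 1 [1y] swap r/1=219/9781: DF=(1 − 219/9781·(0))/(1+219/9781) = 9781/10000 ≈ 0.978100
step 2 [2y] swap r/1=463/19318: DF=(1 − 463/19318·(0.978100))/(1+463/19318) = 9537/10000 ≈ 0.953700
step 3 [3y] swap r/1=651/28667: DF=(1 − 651/28667·(0.978100+0.953700))/(1+651/28667) = 9349/10000 ≈ 0.934900

1 1 9781/10000
2 2 9537/10000
3 3 9349/10000
s(1y) = (1/(9781/10000) − 1)/(1) = 219/9781 ≈ 2.2390%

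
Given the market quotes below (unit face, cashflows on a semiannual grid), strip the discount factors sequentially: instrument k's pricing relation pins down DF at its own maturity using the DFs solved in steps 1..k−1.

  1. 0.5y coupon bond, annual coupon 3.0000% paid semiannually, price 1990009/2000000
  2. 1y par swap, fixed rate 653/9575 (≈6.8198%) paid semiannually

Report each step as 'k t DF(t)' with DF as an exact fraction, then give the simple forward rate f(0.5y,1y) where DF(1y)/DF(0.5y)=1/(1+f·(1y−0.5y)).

1 1/2 9803/10000
2 1 9347/10000
f(0.5y,1y) = ((9803/10000)/(9347/10000) − 1)/(1/2) = 912/9347 ≈ 9.7571%

step 1 [0.5y] bond c/2=3/200: DF=(1990009/2000000 − 3/200·(0))/(1+3/200) = 9803/10000 ≈ 0.980300
step 2 [1y] swap r/2=653/19150: DF=(1 − 653/19150·(0.980300))/(1+653/19150) = 9347/10000 ≈ 0.934700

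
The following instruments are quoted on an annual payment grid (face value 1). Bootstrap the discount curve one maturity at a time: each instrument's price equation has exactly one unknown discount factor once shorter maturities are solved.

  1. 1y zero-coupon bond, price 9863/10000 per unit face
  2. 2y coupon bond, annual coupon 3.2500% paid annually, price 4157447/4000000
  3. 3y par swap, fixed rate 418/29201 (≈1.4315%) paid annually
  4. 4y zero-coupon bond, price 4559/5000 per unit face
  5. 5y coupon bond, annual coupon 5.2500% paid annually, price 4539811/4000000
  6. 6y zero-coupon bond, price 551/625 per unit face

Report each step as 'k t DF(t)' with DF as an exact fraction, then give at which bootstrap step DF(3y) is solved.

1 1 9863/10000
2 2 2439/2500
3 3 4791/5000
4 4 4559/5000
5 5 1109/1250
6 6 551/625
DF(3y) is solved at step 3

step 1 [1y] zero: DF = P = 9863/10000 ≈ 0.986300
step 2 [2y] bond c/1=13/400: DF=(4157447/4000000 − 13/400·(0.986300))/(1+13/400) = 2439/2500 ≈ 0.975600
step 3 [3y] swap r/1=418/29201: DF=(1 − 418/29201·(0.986300+0.975600))/(1+418/29201) = 4791/5000 ≈ 0.958200
step 4 [4y] zero: DF = P = 4559/5000 ≈ 0.911800
step 5 [5y] bond c/1=21/400: DF=(4539811/4000000 − 21/400·(0.986300+0.975600+0.958200+0.911800))/(1+21/400) = 1109/1250 ≈ 0.887200
step 6 [6y] zero: DF = P = 551/625 ≈ 0.881600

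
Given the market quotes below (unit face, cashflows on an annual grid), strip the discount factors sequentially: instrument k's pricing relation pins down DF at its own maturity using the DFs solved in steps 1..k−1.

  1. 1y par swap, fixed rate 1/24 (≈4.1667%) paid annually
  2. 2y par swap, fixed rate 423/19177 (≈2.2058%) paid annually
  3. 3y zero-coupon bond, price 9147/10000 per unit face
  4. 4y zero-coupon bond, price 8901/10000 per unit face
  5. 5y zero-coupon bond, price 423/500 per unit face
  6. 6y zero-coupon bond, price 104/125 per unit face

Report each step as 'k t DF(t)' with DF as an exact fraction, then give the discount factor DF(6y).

1 1 24/25
2 2 9577/10000
3 3 9147/10000
4 4 8901/10000
5 5 423/500
6 6 104/125
DF(6y) = 104/125 ≈ 0.832000

step 1 [1y] swap r/1=1/24: DF=(1 − 1/24·(0))/(1+1/24) = 24/25 ≈ 0.960000
step 2 [2y] swap r/1=423/19177: DF=(1 − 423/19177·(0.960000))/(1+423/19177) = 9577/10000 ≈ 0.957700
step 3 [3y] zero: DF = P = 9147/10000 ≈ 0.914700
step 4 [4y] zero: DF = P = 8901/10000 ≈ 0.890100
step 5 [5y] zero: DF = P = 423/500 ≈ 0.846000
step 6 [6y] zero: DF = P = 104/125 ≈ 0.832000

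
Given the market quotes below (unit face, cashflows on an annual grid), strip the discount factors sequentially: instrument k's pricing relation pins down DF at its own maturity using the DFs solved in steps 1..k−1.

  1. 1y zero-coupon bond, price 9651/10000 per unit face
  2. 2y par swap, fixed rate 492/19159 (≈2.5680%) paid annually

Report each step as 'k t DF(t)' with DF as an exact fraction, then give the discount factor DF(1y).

1 1 9651/10000
2 2 2377/2500
DF(1y) = 9651/10000 ≈ 0.965100

step 1 [1y] zero: DF = P = 9651/10000 ≈ 0.965100
step 2 [2y] swap r/1=492/19159: DF=(1 − 492/19159·(0.965100))/(1+492/19159) = 2377/2500 ≈ 0.950800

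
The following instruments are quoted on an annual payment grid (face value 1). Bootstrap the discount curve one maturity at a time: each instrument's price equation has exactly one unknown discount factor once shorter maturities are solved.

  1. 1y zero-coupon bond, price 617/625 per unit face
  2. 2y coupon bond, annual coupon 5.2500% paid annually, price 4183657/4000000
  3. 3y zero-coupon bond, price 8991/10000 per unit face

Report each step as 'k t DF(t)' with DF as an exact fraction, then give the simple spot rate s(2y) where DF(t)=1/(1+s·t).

step 1 [1y] zero: DF = P = 617/625 ≈ 0.987200
step 2 [2y] bond c/1=21/400: DF=(4183657/4000000 − 21/400·(0.987200))/(1+21/400) = 1889/2000 ≈ 0.944500
step 3 [3y] zero: DF = P = 8991/10000 ≈ 0.899100

1 1 617/625
2 2 1889/2000
3 3 8991/10000
s(2y) = (1/(1889/2000) − 1)/(2) = 111/3778 ≈ 2.9381%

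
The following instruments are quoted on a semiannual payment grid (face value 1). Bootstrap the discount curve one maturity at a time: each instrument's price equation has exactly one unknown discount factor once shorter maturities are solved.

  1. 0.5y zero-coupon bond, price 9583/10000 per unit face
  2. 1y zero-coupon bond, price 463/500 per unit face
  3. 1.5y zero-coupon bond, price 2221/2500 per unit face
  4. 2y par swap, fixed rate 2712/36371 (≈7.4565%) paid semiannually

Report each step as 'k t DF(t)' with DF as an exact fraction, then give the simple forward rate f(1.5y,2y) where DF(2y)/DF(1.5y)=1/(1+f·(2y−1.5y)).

1 1/2 9583/10000
2 1 463/500
3 3/2 2221/2500
4 2 2161/2500
f(1.5y,2y) = ((2221/2500)/(2161/2500) − 1)/(1/2) = 120/2161 ≈ 5.5530%

step 1 [0.5y] zero: DF = P = 9583/10000 ≈ 0.958300
step 2 [1y] zero: DF = P = 463/500 ≈ 0.926000
step 3 [1.5y] zero: DF = P = 2221/2500 ≈ 0.888400
step 4 [2y] swap r/2=1356/36371: DF=(1 − 1356/36371·(0.958300+0.926000+0.888400))/(1+1356/36371) = 2161/2500 ≈ 0.864400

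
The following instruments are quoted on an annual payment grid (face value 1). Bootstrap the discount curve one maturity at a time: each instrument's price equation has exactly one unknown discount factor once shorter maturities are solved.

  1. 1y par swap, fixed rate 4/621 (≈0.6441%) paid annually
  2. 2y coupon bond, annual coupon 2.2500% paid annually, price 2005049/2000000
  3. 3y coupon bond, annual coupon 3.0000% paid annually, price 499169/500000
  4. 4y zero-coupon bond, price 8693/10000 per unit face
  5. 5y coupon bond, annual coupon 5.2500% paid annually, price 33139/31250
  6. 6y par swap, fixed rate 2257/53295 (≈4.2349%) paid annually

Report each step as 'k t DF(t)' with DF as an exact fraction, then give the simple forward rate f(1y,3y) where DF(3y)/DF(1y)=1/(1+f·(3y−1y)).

step 1 [1y] swap r/1=4/621: DF=(1 − 4/621·(0))/(1+4/621) = 621/625 ≈ 0.993600
step 2 [2y] bond c/1=9/400: DF=(2005049/2000000 − 9/400·(0.993600))/(1+9/400) = 4793/5000 ≈ 0.958600
step 3 [3y] bond c/1=3/100: DF=(499169/500000 − 3/100·(0.993600+0.958600))/(1+3/100) = 2281/2500 ≈ 0.912400
step 4 [4y] zero: DF = P = 8693/10000 ≈ 0.869300
step 5 [5y] bond c/1=21/400: DF=(33139/31250 − 21/400·(0.993600+0.958600+0.912400+0.869300))/(1+21/400) = 8213/10000 ≈ 0.821300
step 6 [6y] swap r/1=2257/53295: DF=(1 − 2257/53295·(0.993600+0.958600+0.912400+0.869300+0.821300))/(1+2257/53295) = 7743/10000 ≈ 0.774300

1 1 621/625
2 2 4793/5000
3 3 2281/2500
4 4 8693/10000
5 5 8213/10000
6 6 7743/10000
f(1y,3y) = ((621/625)/(2281/2500) − 1)/(2) = 203/4562 ≈ 4.4498%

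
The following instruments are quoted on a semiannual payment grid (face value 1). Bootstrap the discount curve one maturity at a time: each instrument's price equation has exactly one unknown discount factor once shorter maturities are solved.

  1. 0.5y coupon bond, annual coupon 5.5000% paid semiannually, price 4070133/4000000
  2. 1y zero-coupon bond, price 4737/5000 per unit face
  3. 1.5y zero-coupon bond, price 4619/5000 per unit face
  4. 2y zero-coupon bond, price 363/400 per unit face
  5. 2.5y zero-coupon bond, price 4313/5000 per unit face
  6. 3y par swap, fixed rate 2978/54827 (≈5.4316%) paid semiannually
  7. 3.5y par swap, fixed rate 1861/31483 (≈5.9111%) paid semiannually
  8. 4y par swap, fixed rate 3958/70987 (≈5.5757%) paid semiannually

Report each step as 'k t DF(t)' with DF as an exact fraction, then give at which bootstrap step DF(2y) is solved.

step 1 [0.5y] bond c/2=11/400: DF=(4070133/4000000 − 11/400·(0))/(1+11/400) = 9903/10000 ≈ 0.990300
step 2 [1y] zero: DF = P = 4737/5000 ≈ 0.947400
step 3 [1.5y] zero: DF = P = 4619/5000 ≈ 0.923800
step 4 [2y] zero: DF = P = 363/400 ≈ 0.907500
step 5 [2.5y] zero: DF = P = 4313/5000 ≈ 0.862600
step 6 [3y] swap r/2=1489/54827: DF=(1 − 1489/54827·(0.990300+0.947400+0.923800+0.907500+0.862600))/(1+1489/54827) = 8511/10000 ≈ 0.851100
step 7 [3.5y] swap r/2=1861/62966: DF=(1 − 1861/62966·(0.990300+0.947400+0.923800+0.907500+0.862600+0.851100))/(1+1861/62966) = 8139/10000 ≈ 0.813900
step 8 [4y] swap r/2=1979/70987: DF=(1 − 1979/70987·(0.990300+0.947400+0.923800+0.907500+0.862600+0.851100+0.813900))/(1+1979/70987) = 8021/10000 ≈ 0.802100

1 1/2 9903/10000
2 1 4737/5000
3 3/2 4619/5000
4 2 363/400
5 5/2 4313/5000
6 3 8511/10000
7 7/2 8139/10000
8 4 8021/10000
DF(2y) is solved at step 4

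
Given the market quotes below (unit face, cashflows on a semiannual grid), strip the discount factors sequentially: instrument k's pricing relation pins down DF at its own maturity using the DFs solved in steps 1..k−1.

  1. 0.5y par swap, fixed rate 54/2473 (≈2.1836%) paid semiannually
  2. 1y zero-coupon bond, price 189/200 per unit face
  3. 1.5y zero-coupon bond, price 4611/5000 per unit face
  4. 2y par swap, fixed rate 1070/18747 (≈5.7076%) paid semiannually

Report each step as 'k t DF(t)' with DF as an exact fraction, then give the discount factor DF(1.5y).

step 1 [0.5y] swap r/2=27/2473: DF=(1 − 27/2473·(0))/(1+27/2473) = 2473/2500 ≈ 0.989200
step 2 [1y] zero: DF = P = 189/200 ≈ 0.945000
step 3 [1.5y] zero: DF = P = 4611/5000 ≈ 0.922200
step 4 [2y] swap r/2=535/18747: DF=(1 − 535/18747·(0.989200+0.945000+0.922200))/(1+535/18747) = 893/1000 ≈ 0.893000

1 1/2 2473/2500
2 1 189/200
3 3/2 4611/5000
4 2 893/1000
DF(1.5y) = 4611/5000 ≈ 0.922200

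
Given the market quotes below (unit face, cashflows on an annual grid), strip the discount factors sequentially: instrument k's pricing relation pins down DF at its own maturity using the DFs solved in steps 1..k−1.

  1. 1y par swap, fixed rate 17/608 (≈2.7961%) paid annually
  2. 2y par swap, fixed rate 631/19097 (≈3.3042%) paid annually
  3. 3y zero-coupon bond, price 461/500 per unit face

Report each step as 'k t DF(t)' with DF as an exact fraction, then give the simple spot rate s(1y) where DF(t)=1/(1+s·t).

step 1 [1y] swap r/1=17/608: DF=(1 − 17/608·(0))/(1+17/608) = 608/625 ≈ 0.972800
step 2 [2y] swap r/1=631/19097: DF=(1 − 631/19097·(0.972800))/(1+631/19097) = 9369/10000 ≈ 0.936900
step 3 [3y] zero: DF = P = 461/500 ≈ 0.922000

1 1 608/625
2 2 9369/10000
3 3 461/500
s(1y) = (1/(608/625) − 1)/(1) = 17/608 ≈ 2.7961%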